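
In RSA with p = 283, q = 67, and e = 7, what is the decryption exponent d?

φ(n) = (p−1)(q−1) = 282·66 = 18612.
Need d with 7·d ≡ 1 (mod 18612). Apply the extended Euclidean algorithm:
18612 = 2658*7 + 6
7 = 1*6 + 1
6 = 6*1 + 0
Back-substitute:
1 = 7 − 6
1 = −18612 + 2659·7
So 7·2659 ≡ 1 (mod 18612), hence d = 2659.

2659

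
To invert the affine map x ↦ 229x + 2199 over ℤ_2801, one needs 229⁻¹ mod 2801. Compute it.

Run Euclid on (2801, 229):
2801 = 12·229 + 53
229 = 4·53 + 17
53 = 3·17 + 2
17 = 8·2 + 1
2 = 2·1 + 0
Since gcd(229, 2801) = 1, back-substitute to write 1 as a combination:
1 = 17 − 8·2
1 = −8·53 + 25·17
1 = 25·229 − 108·53
1 = −108·2801 + 1321·229
So 229·1321 ≡ 1 (mod 2801).

1321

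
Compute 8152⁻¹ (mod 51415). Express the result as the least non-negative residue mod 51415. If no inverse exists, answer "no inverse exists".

35023

gcd(51415, 8152) by repeated division:
51415 = 6×8152 + 2503
8152 = 3×2503 + 643
2503 = 3×643 + 574
643 = 1×574 + 69
574 = 8×69 + 22
69 = 3×22 + 3
22 = 7×3 + 1
3 = 3×1 + 0
The gcd is 1. Working backward:
1 = 22 − 7·3
1 = −7·69 + 22·22
1 = 22·574 − 183·69
1 = −183·643 + 205·574
1 = 205·2503 − 798·643
1 = −798·8152 + 2599·2503
1 = 2599·51415 − 16392·8152
So 8152·(-16392) ≡ 1 (mod 51415), and -16392 ≡ 35023 (mod 51415).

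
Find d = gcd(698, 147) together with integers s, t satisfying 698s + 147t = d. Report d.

Apply Euclid's algorithm to 698 and 147:
698 = 4*147 + 110
147 = 1*110 + 37
110 = 2*37 + 36
37 = 1*36 + 1
36 = 36*1 + 0
gcd(698, 147) = 1.
Back-substituting:
1 = 37 − 36
1 = −110 + 3·37
1 = 3·147 − 4·110
1 = −4·698 + 19·147
So 1 = (-4)·698 + (19)·147.

1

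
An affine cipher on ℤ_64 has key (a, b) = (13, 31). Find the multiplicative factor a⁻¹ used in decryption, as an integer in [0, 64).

5

Extended Euclidean algorithm:
64 = 4×13 + 12
13 = 1×12 + 1
12 = 12×1 + 0
Since gcd(13, 64) = 1, back-substitute to write 1 as a combination:
1 = 13 − 12
1 = −64 + 5·13
So 13·5 ≡ 1 (mod 64).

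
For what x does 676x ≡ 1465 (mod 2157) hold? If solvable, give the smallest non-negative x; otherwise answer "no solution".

First find gcd(676, 2157):
2157 = 3*676 + 129
676 = 5*129 + 31
129 = 4*31 + 5
31 = 6*5 + 1
5 = 5*1 + 0
gcd = 1, so a unique solution mod 2157 exists.
Back-substitute for the Bézout coefficients:
1 = 31 − 6·5
1 = −6·129 + 25·31
1 = 25·676 − 131·129
1 = −131·2157 + 418·676
So 676·(418) ≡ 1 (mod 2157), giving 676⁻¹ ≡ 418.
x ≡ 676⁻¹·1465 ≡ 418·1465 ≡ 1939 (mod 2157).

1939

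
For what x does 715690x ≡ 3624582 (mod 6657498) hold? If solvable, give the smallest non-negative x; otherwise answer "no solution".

918561

First find gcd(715690, 6657498):
6657498 = 9·715690 + 216288
715690 = 3·216288 + 66826
216288 = 3·66826 + 15810
66826 = 4·15810 + 3586
15810 = 4·3586 + 1466
3586 = 2·1466 + 654
1466 = 2·654 + 158
654 = 4·158 + 22
158 = 7·22 + 4
22 = 5·4 + 2
4 = 2·2 + 0
gcd = 2 and 2 | 3624582, so solutions exist. Divide through by 2: 357845x ≡ 1812291 (mod 3328749).
Now find 357845⁻¹ mod 3328749:
3328749 = 9*357845 + 108144
357845 = 3*108144 + 33413
108144 = 3*33413 + 7905
33413 = 4*7905 + 1793
7905 = 4*1793 + 733
1793 = 2*733 + 327
733 = 2*327 + 79
327 = 4*79 + 11
79 = 7*11 + 2
11 = 5*2 + 1
2 = 2*1 + 0
Back-substitute:
1 = 11 − 5·2
1 = −5·79 + 36·11
1 = 36·327 − 149·79
1 = −149·733 + 334·327
1 = 334·1793 − 817·733
1 = −817·7905 + 3602·1793
1 = 3602·33413 − 15225·7905
1 = −15225·108144 + 49277·33413
1 = 49277·357845 − 163056·108144
1 = −163056·3328749 + 1516781·357845
So 357845⁻¹ ≡ 1516781 (mod 3328749).
Then x ≡ 1516781·1812291 ≡ 918561 (mod 3328749); the smallest non-negative solution is x = 918561.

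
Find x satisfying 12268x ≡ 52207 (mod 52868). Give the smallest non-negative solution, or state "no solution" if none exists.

gcd(12268, 52868):
52868 = 4*12268 + 3796
12268 = 3*3796 + 880
3796 = 4*880 + 276
880 = 3*276 + 52
276 = 5*52 + 16
52 = 3*16 + 4
16 = 4*4 + 0
gcd = 4, but 4 ∤ 52207, so the congruence has no solution.

no solution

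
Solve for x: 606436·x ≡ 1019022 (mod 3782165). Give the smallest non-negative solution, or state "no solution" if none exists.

3665877

First find gcd(606436, 3782165):
3782165 = 6*606436 + 143549
606436 = 4*143549 + 32240
143549 = 4*32240 + 14589
32240 = 2*14589 + 3062
14589 = 4*3062 + 2341
3062 = 1*2341 + 721
2341 = 3*721 + 178
721 = 4*178 + 9
178 = 19*9 + 7
9 = 1*7 + 2
7 = 3*2 + 1
2 = 2*1 + 0
gcd = 1, so a unique solution mod 3782165 exists.
Back-substitute for the Bézout coefficients:
1 = 7 − 3·2
1 = −3·9 + 4·7
1 = 4·178 − 79·9
1 = −79·721 + 320·178
1 = 320·2341 − 1039·721
1 = −1039·3062 + 1359·2341
1 = 1359·14589 − 6475·3062
1 = −6475·32240 + 14309·14589
1 = 14309·143549 − 63711·32240
1 = −63711·606436 + 269153·143549
1 = 269153·3782165 − 1678629·606436
So 606436·(-1678629) ≡ 1 (mod 3782165), giving 606436⁻¹ ≡ 2103536.
x ≡ 606436⁻¹·1019022 ≡ 2103536·1019022 ≡ 3665877 (mod 3782165).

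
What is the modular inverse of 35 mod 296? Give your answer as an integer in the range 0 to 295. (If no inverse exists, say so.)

203

Extended Euclidean algorithm:
296 = 8·35 + 16
35 = 2·16 + 3
16 = 5·3 + 1
3 = 3·1 + 0
gcd = 1, so the inverse exists. Back-substitute:
1 = 16 − 5·3
1 = −5·35 + 11·16
1 = 11·296 − 93·35
Hence 35⁻¹ ≡ -93 ≡ 203 (mod 296).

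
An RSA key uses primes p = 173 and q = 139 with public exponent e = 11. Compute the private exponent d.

12947

φ(n) = (p−1)(q−1) = 172·138 = 23736.
Need d with 11·d ≡ 1 (mod 23736). Apply the extended Euclidean algorithm:
23736 = 2157·11 + 9
11 = 1·9 + 2
9 = 4·2 + 1
2 = 2·1 + 0
Back-substitute:
1 = 9 − 4·2
1 = −4·11 + 5·9
1 = 5·23736 − 10789·11
So 11·(-10789) ≡ 1 (mod 23736), hence d ≡ -10789 ≡ 12947 (mod 23736).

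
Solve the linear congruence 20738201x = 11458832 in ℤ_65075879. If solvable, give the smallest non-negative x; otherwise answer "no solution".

First find gcd(20738201, 65075879):
65075879 = 3×20738201 + 2861276
20738201 = 7×2861276 + 709269
2861276 = 4×709269 + 24200
709269 = 29×24200 + 7469
24200 = 3×7469 + 1793
7469 = 4×1793 + 297
1793 = 6×297 + 11
297 = 27×11 + 0
gcd = 11 and 11 | 11458832, so solutions exist. Divide through by 11: 1885291x ≡ 1041712 (mod 5915989).
Now find 1885291⁻¹ mod 5915989:
5915989 = 3·1885291 + 260116
1885291 = 7·260116 + 64479
260116 = 4·64479 + 2200
64479 = 29·2200 + 679
2200 = 3·679 + 163
679 = 4·163 + 27
163 = 6·27 + 1
27 = 27·1 + 0
Back-substitute:
1 = 163 − 6·27
1 = −6·679 + 25·163
1 = 25·2200 − 81·679
1 = −81·64479 + 2374·2200
1 = 2374·260116 − 9577·64479
1 = −9577·1885291 + 69413·260116
1 = 69413·5915989 − 217816·1885291
So 1885291·(-217816) ≡ 1 (mod 5915989), i.e. 1885291⁻¹ ≡ 5698173.
Then x ≡ 5698173·1041712 ≡ 301114 (mod 5915989); the smallest non-negative solution is x = 301114.

301114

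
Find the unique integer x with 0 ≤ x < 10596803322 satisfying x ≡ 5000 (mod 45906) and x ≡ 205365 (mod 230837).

4197052862

Write x = 5000 + 45906·k. Then 45906·k ≡ 205365 − 5000 ≡ 200365 (mod 230837).
Need 45906⁻¹ mod 230837. Extended Euclid on (230837, 45906):
230837 = 5×45906 + 1307
45906 = 35×1307 + 161
1307 = 8×161 + 19
161 = 8×19 + 9
19 = 2×9 + 1
9 = 9×1 + 0
Back-substitute:
1 = 19 − 2·9
1 = −2·161 + 17·19
1 = 17·1307 − 138·161
1 = −138·45906 + 4847·1307
1 = 4847·230837 − 24373·45906
45906⁻¹ ≡ 206464 (mod 230837), so k ≡ 206464·200365 ≡ 91427 (mod 230837).
x = 5000 + 45906·91427 = 4197052862.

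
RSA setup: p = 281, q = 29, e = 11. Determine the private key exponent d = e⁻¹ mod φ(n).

φ(n) = (p−1)(q−1) = 280·28 = 7840.
Need d with 11·d ≡ 1 (mod 7840). Apply the extended Euclidean algorithm:
7840 = 712·11 + 8
11 = 1·8 + 3
8 = 2·3 + 2
3 = 1·2 + 1
2 = 2·1 + 0
Back-substitute:
1 = 3 − 2
1 = −8 + 3·3
1 = 3·11 − 4·8
1 = −4·7840 + 2851·11
So 11·2851 ≡ 1 (mod 7840), hence d = 2851.

2851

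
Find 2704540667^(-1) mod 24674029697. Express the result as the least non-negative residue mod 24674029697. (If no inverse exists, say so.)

6124794343

Apply the Euclidean algorithm to 24674029697 and 2704540667:
24674029697 = 9*2704540667 + 333163694
2704540667 = 8*333163694 + 39231115
333163694 = 8*39231115 + 19314774
39231115 = 2*19314774 + 601567
19314774 = 32*601567 + 64630
601567 = 9*64630 + 19897
64630 = 3*19897 + 4939
19897 = 4*4939 + 141
4939 = 35*141 + 4
141 = 35*4 + 1
4 = 4*1 + 0
Since gcd(2704540667, 24674029697) = 1, back-substitute to write 1 as a combination:
1 = 141 − 35·4
1 = −35·4939 + 1226·141
1 = 1226·19897 − 4939·4939
1 = −4939·64630 + 16043·19897
1 = 16043·601567 − 149326·64630
1 = −149326·19314774 + 4794475·601567
1 = 4794475·39231115 − 9738276·19314774
1 = −9738276·333163694 + 82700683·39231115
1 = 82700683·2704540667 − 671343740·333163694
1 = −671343740·24674029697 + 6124794343·2704540667
So 2704540667·6124794343 ≡ 1 (mod 24674029697).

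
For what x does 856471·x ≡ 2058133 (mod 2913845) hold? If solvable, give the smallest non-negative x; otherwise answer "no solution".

First find gcd(856471, 2913845):
2913845 = 3×856471 + 344432
856471 = 2×344432 + 167607
344432 = 2×167607 + 9218
167607 = 18×9218 + 1683
9218 = 5×1683 + 803
1683 = 2×803 + 77
803 = 10×77 + 33
77 = 2×33 + 11
33 = 3×11 + 0
gcd = 11 and 11 | 2058133, so solutions exist. Divide through by 11: 77861x ≡ 187103 (mod 264895).
Now find 77861⁻¹ mod 264895:
264895 = 3×77861 + 31312
77861 = 2×31312 + 15237
31312 = 2×15237 + 838
15237 = 18×838 + 153
838 = 5×153 + 73
153 = 2×73 + 7
73 = 10×7 + 3
7 = 2×3 + 1
3 = 3×1 + 0
Back-substitute:
1 = 7 − 2·3
1 = −2·73 + 21·7
1 = 21·153 − 44·73
1 = −44·838 + 241·153
1 = 241·15237 − 4382·838
1 = −4382·31312 + 9005·15237
1 = 9005·77861 − 22392·31312
1 = −22392·264895 + 76181·77861
So 77861⁻¹ ≡ 76181 (mod 264895).
Then x ≡ 76181·187103 ≡ 223483 (mod 264895); the smallest non-negative solution is x = 223483.

223483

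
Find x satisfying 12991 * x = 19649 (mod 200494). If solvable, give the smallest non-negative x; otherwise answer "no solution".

5789

First find gcd(12991, 200494):
200494 = 15·12991 + 5629
12991 = 2·5629 + 1733
5629 = 3·1733 + 430
1733 = 4·430 + 13
430 = 33·13 + 1
13 = 13·1 + 0
gcd = 1, so a unique solution mod 200494 exists.
Back-substitute for the Bézout coefficients:
1 = 430 − 33·13
1 = −33·1733 + 133·430
1 = 133·5629 − 432·1733
1 = −432·12991 + 997·5629
1 = 997·200494 − 15387·12991
So 12991·(-15387) ≡ 1 (mod 200494), giving 12991⁻¹ ≡ 185107.
x ≡ 12991⁻¹·19649 ≡ 185107·19649 ≡ 5789 (mod 200494).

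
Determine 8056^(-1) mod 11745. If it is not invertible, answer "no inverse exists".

Extended Euclidean algorithm:
11745 = 1*8056 + 3689
8056 = 2*3689 + 678
3689 = 5*678 + 299
678 = 2*299 + 80
299 = 3*80 + 59
80 = 1*59 + 21
59 = 2*21 + 17
21 = 1*17 + 4
17 = 4*4 + 1
4 = 4*1 + 0
The gcd is 1. Working backward:
1 = 17 − 4·4
1 = −4·21 + 5·17
1 = 5·59 − 14·21
1 = −14·80 + 19·59
1 = 19·299 − 71·80
1 = −71·678 + 161·299
1 = 161·3689 − 876·678
1 = −876·8056 + 1913·3689
1 = 1913·11745 − 2789·8056
So 8056·(-2789) ≡ 1 (mod 11745), and -2789 ≡ 8956 (mod 11745).

8956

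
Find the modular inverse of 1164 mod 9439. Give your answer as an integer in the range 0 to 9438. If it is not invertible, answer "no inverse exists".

8993

Run Euclid on (9439, 1164):
9439 = 8*1164 + 127
1164 = 9*127 + 21
127 = 6*21 + 1
21 = 21*1 + 0
The gcd is 1. Working backward:
1 = 127 − 6·21
1 = −6·1164 + 55·127
1 = 55·9439 − 446·1164
Thus 1164·(-446) ≡ 1 (mod 9439); reducing, -446 mod 9439 = 8993.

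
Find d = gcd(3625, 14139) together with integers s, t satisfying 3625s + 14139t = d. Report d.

1

Apply Euclid's algorithm to 14139 and 3625:
14139 = 3×3625 + 3264
3625 = 1×3264 + 361
3264 = 9×361 + 15
361 = 24×15 + 1
15 = 15×1 + 0
gcd(3625, 14139) = 1.
Back-substituting:
1 = 361 − 24·15
1 = −24·3264 + 217·361
1 = 217·3625 − 241·3264
1 = −241·14139 + 940·3625
So 1 = (-241)·14139 + (940)·3625.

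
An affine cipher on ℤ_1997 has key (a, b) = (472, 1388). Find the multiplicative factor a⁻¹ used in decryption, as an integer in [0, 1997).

Run Euclid on (1997, 472):
1997 = 4*472 + 109
472 = 4*109 + 36
109 = 3*36 + 1
36 = 36*1 + 0
gcd = 1, so the inverse exists. Back-substitute:
1 = 109 − 3·36
1 = −3·472 + 13·109
1 = 13·1997 − 55·472
Hence 472⁻¹ ≡ -55 ≡ 1942 (mod 1997).

1942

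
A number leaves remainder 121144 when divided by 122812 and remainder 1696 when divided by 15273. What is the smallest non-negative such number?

Write x = 121144 + 122812·k. Then 122812·k ≡ 1696 − 121144 ≡ 2736 (mod 15273).
Need 122812⁻¹ mod 15273. Extended Euclid on (15273, 628):
15273 = 24*628 + 201
628 = 3*201 + 25
201 = 8*25 + 1
25 = 25*1 + 0
Back-substitute:
1 = 201 − 8·25
1 = −8·628 + 25·201
1 = 25·15273 − 608·628
122812⁻¹ ≡ 14665 (mod 15273), so k ≡ 14665·2736 ≡ 1269 (mod 15273).
x = 121144 + 122812·1269 = 155969572.

155969572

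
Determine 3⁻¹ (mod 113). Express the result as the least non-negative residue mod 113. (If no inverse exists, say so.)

38

Run Euclid on (113, 3):
113 = 37·3 + 2
3 = 1·2 + 1
2 = 2·1 + 0
Since gcd(3, 113) = 1, back-substitute to write 1 as a combination:
1 = 3 − 2
1 = −113 + 38·3
So 3·38 ≡ 1 (mod 113).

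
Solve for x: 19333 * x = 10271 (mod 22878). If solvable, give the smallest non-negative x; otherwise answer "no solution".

First find gcd(19333, 22878):
22878 = 1·19333 + 3545
19333 = 5·3545 + 1608
3545 = 2·1608 + 329
1608 = 4·329 + 292
329 = 1·292 + 37
292 = 7·37 + 33
37 = 1·33 + 4
33 = 8·4 + 1
4 = 4·1 + 0
gcd = 1, so a unique solution mod 22878 exists.
Back-substitute for the Bézout coefficients:
1 = 33 − 8·4
1 = −8·37 + 9·33
1 = 9·292 − 71·37
1 = −71·329 + 80·292
1 = 80·1608 − 391·329
1 = −391·3545 + 862·1608
1 = 862·19333 − 4701·3545
1 = −4701·22878 + 5563·19333
So 19333·(5563) ≡ 1 (mod 22878), giving 19333⁻¹ ≡ 5563.
x ≡ 19333⁻¹·10271 ≡ 5563·10271 ≡ 11207 (mod 22878).

11207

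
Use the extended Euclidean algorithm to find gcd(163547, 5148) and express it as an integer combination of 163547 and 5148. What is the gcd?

Apply Euclid's algorithm to 163547 and 5148:
163547 = 31×5148 + 3959
5148 = 1×3959 + 1189
3959 = 3×1189 + 392
1189 = 3×392 + 13
392 = 30×13 + 2
13 = 6×2 + 1
2 = 2×1 + 0
gcd(163547, 5148) = 1.
Working backward:
1 = 13 − 6·2
1 = −6·392 + 181·13
1 = 181·1189 − 549·392
1 = −549·3959 + 1828·1189
1 = 1828·5148 − 2377·3959
1 = −2377·163547 + 75515·5148
So 1 = (-2377)·163547 + (75515)·5148.

1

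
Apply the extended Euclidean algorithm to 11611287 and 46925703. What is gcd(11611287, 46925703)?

Repeated division:
46925703 = 4×11611287 + 480555
11611287 = 24×480555 + 77967
480555 = 6×77967 + 12753
77967 = 6×12753 + 1449
12753 = 8×1449 + 1161
1449 = 1×1161 + 288
1161 = 4×288 + 9
288 = 32×9 + 0
gcd(11611287, 46925703) = 9.
Back-substituting:
9 = 1161 − 4·288
9 = −4·1449 + 5·1161
9 = 5·12753 − 44·1449
9 = −44·77967 + 269·12753
9 = 269·480555 − 1658·77967
9 = −1658·11611287 + 40061·480555
9 = 40061·46925703 − 161902·11611287
So 9 = (40061)·46925703 + (-161902)·11611287.

9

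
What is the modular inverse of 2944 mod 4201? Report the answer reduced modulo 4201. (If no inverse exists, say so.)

Run Euclid on (4201, 2944):
4201 = 1×2944 + 1257
2944 = 2×1257 + 430
1257 = 2×430 + 397
430 = 1×397 + 33
397 = 12×33 + 1
33 = 33×1 + 0
Since gcd(2944, 4201) = 1, back-substitute to write 1 as a combination:
1 = 397 − 12·33
1 = −12·430 + 13·397
1 = 13·1257 − 38·430
1 = −38·2944 + 89·1257
1 = 89·4201 − 127·2944
So 2944·(-127) ≡ 1 (mod 4201), and -127 ≡ 4074 (mod 4201).

4074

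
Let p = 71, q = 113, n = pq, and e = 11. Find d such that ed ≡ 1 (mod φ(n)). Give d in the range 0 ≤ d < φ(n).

2851

φ(n) = (p−1)(q−1) = 70·112 = 7840.
Need d with 11·d ≡ 1 (mod 7840). Apply the extended Euclidean algorithm:
7840 = 712·11 + 8
11 = 1·8 + 3
8 = 2·3 + 2
3 = 1·2 + 1
2 = 2·1 + 0
Back-substitute:
1 = 3 − 2
1 = −8 + 3·3
1 = 3·11 − 4·8
1 = −4·7840 + 2851·11
So 11·2851 ≡ 1 (mod 7840), hence d = 2851.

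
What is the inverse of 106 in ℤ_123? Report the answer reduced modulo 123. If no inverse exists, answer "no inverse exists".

94

gcd(123, 106) by repeated division:
123 = 1×106 + 17
106 = 6×17 + 4
17 = 4×4 + 1
4 = 4×1 + 0
Since gcd(106, 123) = 1, back-substitute to write 1 as a combination:
1 = 17 − 4·4
1 = −4·106 + 25·17
1 = 25·123 − 29·106
So 106·(-29) ≡ 1 (mod 123), and -29 ≡ 94 (mod 123).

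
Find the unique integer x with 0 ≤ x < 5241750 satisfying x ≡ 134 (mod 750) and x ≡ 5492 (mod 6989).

550634

Write x = 134 + 750·k. Then 750·k ≡ 5492 − 134 ≡ 5358 (mod 6989).
Need 750⁻¹ mod 6989. Extended Euclid on (6989, 750):
6989 = 9·750 + 239
750 = 3·239 + 33
239 = 7·33 + 8
33 = 4·8 + 1
8 = 8·1 + 0
Back-substitute:
1 = 33 − 4·8
1 = −4·239 + 29·33
1 = 29·750 − 91·239
1 = −91·6989 + 848·750
750⁻¹ ≡ 848 (mod 6989), so k ≡ 848·5358 ≡ 734 (mod 6989).
x = 134 + 750·734 = 550634.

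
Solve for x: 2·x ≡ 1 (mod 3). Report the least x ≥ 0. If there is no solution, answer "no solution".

First find gcd(2, 3):
3 = 1*2 + 1
2 = 2*1 + 0
gcd = 1, so a unique solution mod 3 exists.
Back-substitute for the Bézout coefficients:
1 = 3 − 2
So 2·(-1) ≡ 1 (mod 3), giving 2⁻¹ ≡ 2.
x ≡ 2⁻¹·1 ≡ 2·1 ≡ 2 (mod 3).

2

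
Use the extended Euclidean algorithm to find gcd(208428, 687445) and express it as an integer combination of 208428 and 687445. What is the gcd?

Euclidean algorithm:
687445 = 3*208428 + 62161
208428 = 3*62161 + 21945
62161 = 2*21945 + 18271
21945 = 1*18271 + 3674
18271 = 4*3674 + 3575
3674 = 1*3575 + 99
3575 = 36*99 + 11
99 = 9*11 + 0
gcd(208428, 687445) = 11.
Express as a combination:
11 = 3575 − 36·99
11 = −36·3674 + 37·3575
11 = 37·18271 − 184·3674
11 = −184·21945 + 221·18271
11 = 221·62161 − 626·21945
11 = −626·208428 + 2099·62161
11 = 2099·687445 − 6923·208428
So 11 = (2099)·687445 + (-6923)·208428.

11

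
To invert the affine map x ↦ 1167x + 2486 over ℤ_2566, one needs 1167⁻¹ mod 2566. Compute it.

2201

gcd(2566, 1167) by repeated division:
2566 = 2*1167 + 232
1167 = 5*232 + 7
232 = 33*7 + 1
7 = 7*1 + 0
The gcd is 1. Working backward:
1 = 232 − 33·7
1 = −33·1167 + 166·232
1 = 166·2566 − 365·1167
Hence 1167⁻¹ ≡ -365 ≡ 2201 (mod 2566).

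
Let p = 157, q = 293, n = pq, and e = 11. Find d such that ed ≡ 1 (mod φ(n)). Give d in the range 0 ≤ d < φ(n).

41411

φ(n) = (p−1)(q−1) = 156·292 = 45552.
Need d with 11·d ≡ 1 (mod 45552). Apply the extended Euclidean algorithm:
45552 = 4141*11 + 1
11 = 11*1 + 0
Back-substitute:
1 = 45552 − 4141·11
So 11·(-4141) ≡ 1 (mod 45552), hence d ≡ -4141 ≡ 41411 (mod 45552).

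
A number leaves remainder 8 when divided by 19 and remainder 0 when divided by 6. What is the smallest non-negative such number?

Write x = 8 + 19·k. Then 19·k ≡ 0 − 8 ≡ 4 (mod 6).
Need 19⁻¹ mod 6. Extended Euclid on (6, 1):
6 = 6·1 + 0
19⁻¹ ≡ 1 (mod 6), so k ≡ 1·4 ≡ 4 (mod 6).
x = 8 + 19·4 = 84.

84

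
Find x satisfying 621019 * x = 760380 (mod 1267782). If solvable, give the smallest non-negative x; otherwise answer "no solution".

298764

First find gcd(621019, 1267782):
1267782 = 2·621019 + 25744
621019 = 24·25744 + 3163
25744 = 8·3163 + 440
3163 = 7·440 + 83
440 = 5·83 + 25
83 = 3·25 + 8
25 = 3·8 + 1
8 = 8·1 + 0
gcd = 1, so a unique solution mod 1267782 exists.
Back-substitute for the Bézout coefficients:
1 = 25 − 3·8
1 = −3·83 + 10·25
1 = 10·440 − 53·83
1 = −53·3163 + 381·440
1 = 381·25744 − 3101·3163
1 = −3101·621019 + 74805·25744
1 = 74805·1267782 − 152711·621019
So 621019·(-152711) ≡ 1 (mod 1267782), giving 621019⁻¹ ≡ 1115071.
x ≡ 621019⁻¹·760380 ≡ 1115071·760380 ≡ 298764 (mod 1267782).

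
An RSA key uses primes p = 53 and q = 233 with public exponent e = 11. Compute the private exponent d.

4387

φ(n) = (p−1)(q−1) = 52·232 = 12064.
Need d with 11·d ≡ 1 (mod 12064). Apply the extended Euclidean algorithm:
12064 = 1096×11 + 8
11 = 1×8 + 3
8 = 2×3 + 2
3 = 1×2 + 1
2 = 2×1 + 0
Back-substitute:
1 = 3 − 2
1 = −8 + 3·3
1 = 3·11 − 4·8
1 = −4·12064 + 4387·11
So 11·4387 ≡ 1 (mod 12064), hence d = 4387.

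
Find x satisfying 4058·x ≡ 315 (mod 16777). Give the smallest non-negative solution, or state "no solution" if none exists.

First find gcd(4058, 16777):
16777 = 4*4058 + 545
4058 = 7*545 + 243
545 = 2*243 + 59
243 = 4*59 + 7
59 = 8*7 + 3
7 = 2*3 + 1
3 = 3*1 + 0
gcd = 1, so a unique solution mod 16777 exists.
Back-substitute for the Bézout coefficients:
1 = 7 − 2·3
1 = −2·59 + 17·7
1 = 17·243 − 70·59
1 = −70·545 + 157·243
1 = 157·4058 − 1169·545
1 = −1169·16777 + 4833·4058
So 4058·(4833) ≡ 1 (mod 16777), giving 4058⁻¹ ≡ 4833.
x ≡ 4058⁻¹·315 ≡ 4833·315 ≡ 12465 (mod 16777).

12465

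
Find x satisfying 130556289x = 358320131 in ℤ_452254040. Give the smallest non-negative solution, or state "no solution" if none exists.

130268339

First find gcd(130556289, 452254040):
452254040 = 3*130556289 + 60585173
130556289 = 2*60585173 + 9385943
60585173 = 6*9385943 + 4269515
9385943 = 2*4269515 + 846913
4269515 = 5*846913 + 34950
846913 = 24*34950 + 8113
34950 = 4*8113 + 2498
8113 = 3*2498 + 619
2498 = 4*619 + 22
619 = 28*22 + 3
22 = 7*3 + 1
3 = 3*1 + 0
gcd = 1, so a unique solution mod 452254040 exists.
Back-substitute for the Bézout coefficients:
1 = 22 − 7·3
1 = −7·619 + 197·22
1 = 197·2498 − 795·619
1 = −795·8113 + 2582·2498
1 = 2582·34950 − 11123·8113
1 = −11123·846913 + 269534·34950
1 = 269534·4269515 − 1358793·846913
1 = −1358793·9385943 + 2987120·4269515
1 = 2987120·60585173 − 19281513·9385943
1 = −19281513·130556289 + 41550146·60585173
1 = 41550146·452254040 − 143931951·130556289
So 130556289·(-143931951) ≡ 1 (mod 452254040), giving 130556289⁻¹ ≡ 308322089.
x ≡ 130556289⁻¹·358320131 ≡ 308322089·358320131 ≡ 130268339 (mod 452254040).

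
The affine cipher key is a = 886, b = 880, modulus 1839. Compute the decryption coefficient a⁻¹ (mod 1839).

247

Apply the Euclidean algorithm to 1839 and 886:
1839 = 2·886 + 67
886 = 13·67 + 15
67 = 4·15 + 7
15 = 2·7 + 1
7 = 7·1 + 0
gcd = 1, so the inverse exists. Back-substitute:
1 = 15 − 2·7
1 = −2·67 + 9·15
1 = 9·886 − 119·67
1 = −119·1839 + 247·886
So 886·247 ≡ 1 (mod 1839).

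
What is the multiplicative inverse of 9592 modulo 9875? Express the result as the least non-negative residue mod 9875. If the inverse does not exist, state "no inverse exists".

2303

Run Euclid on (9875, 9592):
9875 = 1×9592 + 283
9592 = 33×283 + 253
283 = 1×253 + 30
253 = 8×30 + 13
30 = 2×13 + 4
13 = 3×4 + 1
4 = 4×1 + 0
gcd = 1, so the inverse exists. Back-substitute:
1 = 13 − 3·4
1 = −3·30 + 7·13
1 = 7·253 − 59·30
1 = −59·283 + 66·253
1 = 66·9592 − 2237·283
1 = −2237·9875 + 2303·9592
So 9592·2303 ≡ 1 (mod 9875).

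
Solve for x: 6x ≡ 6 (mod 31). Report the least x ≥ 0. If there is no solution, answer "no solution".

1

First find gcd(6, 31):
31 = 5×6 + 1
6 = 6×1 + 0
gcd = 1, so a unique solution mod 31 exists.
Back-substitute for the Bézout coefficients:
1 = 31 − 5·6
So 6·(-5) ≡ 1 (mod 31), giving 6⁻¹ ≡ 26.
x ≡ 6⁻¹·6 ≡ 26·6 ≡ 1 (mod 31).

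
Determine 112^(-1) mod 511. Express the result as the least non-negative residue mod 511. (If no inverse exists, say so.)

Euclidean algorithm on 511, 112:
511 = 4×112 + 63
112 = 1×63 + 49
63 = 1×49 + 14
49 = 3×14 + 7
14 = 2×7 + 0
Since gcd = 7 > 1, 112 is not a unit mod 511.

no inverse exists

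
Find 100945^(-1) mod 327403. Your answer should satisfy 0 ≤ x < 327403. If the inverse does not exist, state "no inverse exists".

gcd(327403, 100945) by repeated division:
327403 = 3×100945 + 24568
100945 = 4×24568 + 2673
24568 = 9×2673 + 511
2673 = 5×511 + 118
511 = 4×118 + 39
118 = 3×39 + 1
39 = 39×1 + 0
Since gcd(100945, 327403) = 1, back-substitute to write 1 as a combination:
1 = 118 − 3·39
1 = −3·511 + 13·118
1 = 13·2673 − 68·511
1 = −68·24568 + 625·2673
1 = 625·100945 − 2568·24568
1 = −2568·327403 + 8329·100945
So 100945·8329 ≡ 1 (mod 327403).

8329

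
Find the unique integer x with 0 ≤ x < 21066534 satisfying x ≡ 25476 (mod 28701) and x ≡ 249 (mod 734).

12280803

Write x = 25476 + 28701·k. Then 28701·k ≡ 249 − 25476 ≡ 463 (mod 734).
Need 28701⁻¹ mod 734. Extended Euclid on (734, 75):
734 = 9·75 + 59
75 = 1·59 + 16
59 = 3·16 + 11
16 = 1·11 + 5
11 = 2·5 + 1
5 = 5·1 + 0
Back-substitute:
1 = 11 − 2·5
1 = −2·16 + 3·11
1 = 3·59 − 11·16
1 = −11·75 + 14·59
1 = 14·734 − 137·75
28701⁻¹ ≡ 597 (mod 734), so k ≡ 597·463 ≡ 427 (mod 734).
x = 25476 + 28701·427 = 12280803.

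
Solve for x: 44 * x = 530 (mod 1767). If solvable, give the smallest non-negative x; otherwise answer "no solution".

First find gcd(44, 1767):
1767 = 40·44 + 7
44 = 6·7 + 2
7 = 3·2 + 1
2 = 2·1 + 0
gcd = 1, so a unique solution mod 1767 exists.
Back-substitute for the Bézout coefficients:
1 = 7 − 3·2
1 = −3·44 + 19·7
1 = 19·1767 − 763·44
So 44·(-763) ≡ 1 (mod 1767), giving 44⁻¹ ≡ 1004.
x ≡ 44⁻¹·530 ≡ 1004·530 ≡ 253 (mod 1767).

253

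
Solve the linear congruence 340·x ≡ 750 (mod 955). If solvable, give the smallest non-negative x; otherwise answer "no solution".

64

First find gcd(340, 955):
955 = 2·340 + 275
340 = 1·275 + 65
275 = 4·65 + 15
65 = 4·15 + 5
15 = 3·5 + 0
gcd = 5 and 5 | 750, so solutions exist. Divide through by 5: 68x ≡ 150 (mod 191).
Now find 68⁻¹ mod 191:
191 = 2×68 + 55
68 = 1×55 + 13
55 = 4×13 + 3
13 = 4×3 + 1
3 = 3×1 + 0
Back-substitute:
1 = 13 − 4·3
1 = −4·55 + 17·13
1 = 17·68 − 21·55
1 = −21·191 + 59·68
So 68⁻¹ ≡ 59 (mod 191).
Then x ≡ 59·150 ≡ 64 (mod 191); the smallest non-negative solution is x = 64.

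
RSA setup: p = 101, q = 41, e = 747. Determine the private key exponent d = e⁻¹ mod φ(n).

φ(n) = (p−1)(q−1) = 100·40 = 4000.
Need d with 747·d ≡ 1 (mod 4000). Apply the extended Euclidean algorithm:
4000 = 5·747 + 265
747 = 2·265 + 217
265 = 1·217 + 48
217 = 4·48 + 25
48 = 1·25 + 23
25 = 1·23 + 2
23 = 11·2 + 1
2 = 2·1 + 0
Back-substitute:
1 = 23 − 11·2
1 = −11·25 + 12·23
1 = 12·48 − 23·25
1 = −23·217 + 104·48
1 = 104·265 − 127·217
1 = −127·747 + 358·265
1 = 358·4000 − 1917·747
So 747·(-1917) ≡ 1 (mod 4000), hence d ≡ -1917 ≡ 2083 (mod 4000).

2083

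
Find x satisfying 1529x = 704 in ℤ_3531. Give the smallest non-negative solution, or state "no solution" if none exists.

109

First find gcd(1529, 3531):
3531 = 2×1529 + 473
1529 = 3×473 + 110
473 = 4×110 + 33
110 = 3×33 + 11
33 = 3×11 + 0
gcd = 11 and 11 | 704, so solutions exist. Divide through by 11: 139x ≡ 64 (mod 321).
Now find 139⁻¹ mod 321:
321 = 2*139 + 43
139 = 3*43 + 10
43 = 4*10 + 3
10 = 3*3 + 1
3 = 3*1 + 0
Back-substitute:
1 = 10 − 3·3
1 = −3·43 + 13·10
1 = 13·139 − 42·43
1 = −42·321 + 97·139
So 139⁻¹ ≡ 97 (mod 321).
Then x ≡ 97·64 ≡ 109 (mod 321); the smallest non-negative solution is x = 109.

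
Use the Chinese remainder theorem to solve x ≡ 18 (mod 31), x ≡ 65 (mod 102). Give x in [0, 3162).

Write x = 18 + 31·k. Then 31·k ≡ 65 − 18 ≡ 47 (mod 102).
Need 31⁻¹ mod 102. Extended Euclid on (102, 31):
102 = 3·31 + 9
31 = 3·9 + 4
9 = 2·4 + 1
4 = 4·1 + 0
Back-substitute:
1 = 9 − 2·4
1 = −2·31 + 7·9
1 = 7·102 − 23·31
31⁻¹ ≡ 79 (mod 102), so k ≡ 79·47 ≡ 41 (mod 102).
x = 18 + 31·41 = 1289.

1289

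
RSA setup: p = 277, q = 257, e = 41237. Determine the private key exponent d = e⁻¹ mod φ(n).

φ(n) = (p−1)(q−1) = 276·256 = 70656.
Need d with 41237·d ≡ 1 (mod 70656). Apply the extended Euclidean algorithm:
70656 = 1×41237 + 29419
41237 = 1×29419 + 11818
29419 = 2×11818 + 5783
11818 = 2×5783 + 252
5783 = 22×252 + 239
252 = 1×239 + 13
239 = 18×13 + 5
13 = 2×5 + 3
5 = 1×3 + 2
3 = 1×2 + 1
2 = 2×1 + 0
Back-substitute:
1 = 3 − 2
1 = −5 + 2·3
1 = 2·13 − 5·5
1 = −5·239 + 92·13
1 = 92·252 − 97·239
1 = −97·5783 + 2226·252
1 = 2226·11818 − 4549·5783
1 = −4549·29419 + 11324·11818
1 = 11324·41237 − 15873·29419
1 = −15873·70656 + 27197·41237
So 41237·27197 ≡ 1 (mod 70656), hence d = 27197.

27197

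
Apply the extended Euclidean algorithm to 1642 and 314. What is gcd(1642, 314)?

2

Euclidean algorithm:
1642 = 5*314 + 72
314 = 4*72 + 26
72 = 2*26 + 20
26 = 1*20 + 6
20 = 3*6 + 2
6 = 3*2 + 0
gcd(1642, 314) = 2.
Back-substituting:
2 = 20 − 3·6
2 = −3·26 + 4·20
2 = 4·72 − 11·26
2 = −11·314 + 48·72
2 = 48·1642 − 251·314
So 2 = (48)·1642 + (-251)·314.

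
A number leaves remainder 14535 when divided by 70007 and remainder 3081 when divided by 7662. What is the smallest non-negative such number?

76462179

Write x = 14535 + 70007·k. Then 70007·k ≡ 3081 − 14535 ≡ 3870 (mod 7662).
Need 70007⁻¹ mod 7662. Extended Euclid on (7662, 1049):
7662 = 7·1049 + 319
1049 = 3·319 + 92
319 = 3·92 + 43
92 = 2·43 + 6
43 = 7·6 + 1
6 = 6·1 + 0
Back-substitute:
1 = 43 − 7·6
1 = −7·92 + 15·43
1 = 15·319 − 52·92
1 = −52·1049 + 171·319
1 = 171·7662 − 1249·1049
70007⁻¹ ≡ 6413 (mod 7662), so k ≡ 6413·3870 ≡ 1092 (mod 7662).
x = 14535 + 70007·1092 = 76462179.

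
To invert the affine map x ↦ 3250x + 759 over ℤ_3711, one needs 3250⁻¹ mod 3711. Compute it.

Apply the Euclidean algorithm to 3711 and 3250:
3711 = 1·3250 + 461
3250 = 7·461 + 23
461 = 20·23 + 1
23 = 23·1 + 0
The gcd is 1. Working backward:
1 = 461 − 20·23
1 = −20·3250 + 141·461
1 = 141·3711 − 161·3250
So 3250·(-161) ≡ 1 (mod 3711), and -161 ≡ 3550 (mod 3711).

3550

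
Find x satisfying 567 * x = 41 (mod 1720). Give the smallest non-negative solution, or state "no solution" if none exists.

First find gcd(567, 1720):
1720 = 3×567 + 19
567 = 29×19 + 16
19 = 1×16 + 3
16 = 5×3 + 1
3 = 3×1 + 0
gcd = 1, so a unique solution mod 1720 exists.
Back-substitute for the Bézout coefficients:
1 = 16 − 5·3
1 = −5·19 + 6·16
1 = 6·567 − 179·19
1 = −179·1720 + 543·567
So 567·(543) ≡ 1 (mod 1720), giving 567⁻¹ ≡ 543.
x ≡ 567⁻¹·41 ≡ 543·41 ≡ 1623 (mod 1720).

1623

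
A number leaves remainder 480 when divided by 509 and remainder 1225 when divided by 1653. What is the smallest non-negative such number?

Write x = 480 + 509·k. Then 509·k ≡ 1225 − 480 ≡ 745 (mod 1653).
Need 509⁻¹ mod 1653. Extended Euclid on (1653, 509):
1653 = 3*509 + 126
509 = 4*126 + 5
126 = 25*5 + 1
5 = 5*1 + 0
Back-substitute:
1 = 126 − 25·5
1 = −25·509 + 101·126
1 = 101·1653 − 328·509
509⁻¹ ≡ 1325 (mod 1653), so k ≡ 1325·745 ≡ 284 (mod 1653).
x = 480 + 509·284 = 145036.

145036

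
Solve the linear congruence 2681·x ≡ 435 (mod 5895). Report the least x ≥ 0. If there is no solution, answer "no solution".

3615

First find gcd(2681, 5895):
5895 = 2×2681 + 533
2681 = 5×533 + 16
533 = 33×16 + 5
16 = 3×5 + 1
5 = 5×1 + 0
gcd = 1, so a unique solution mod 5895 exists.
Back-substitute for the Bézout coefficients:
1 = 16 − 3·5
1 = −3·533 + 100·16
1 = 100·2681 − 503·533
1 = −503·5895 + 1106·2681
So 2681·(1106) ≡ 1 (mod 5895), giving 2681⁻¹ ≡ 1106.
x ≡ 2681⁻¹·435 ≡ 1106·435 ≡ 3615 (mod 5895).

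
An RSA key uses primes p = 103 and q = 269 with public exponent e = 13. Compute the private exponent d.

18925

φ(n) = (p−1)(q−1) = 102·268 = 27336.
Need d with 13·d ≡ 1 (mod 27336). Apply the extended Euclidean algorithm:
27336 = 2102*13 + 10
13 = 1*10 + 3
10 = 3*3 + 1
3 = 3*1 + 0
Back-substitute:
1 = 10 − 3·3
1 = −3·13 + 4·10
1 = 4·27336 − 8411·13
So 13·(-8411) ≡ 1 (mod 27336), hence d ≡ -8411 ≡ 18925 (mod 27336).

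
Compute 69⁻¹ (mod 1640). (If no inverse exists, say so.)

309

Extended Euclidean algorithm:
1640 = 23×69 + 53
69 = 1×53 + 16
53 = 3×16 + 5
16 = 3×5 + 1
5 = 5×1 + 0
The gcd is 1. Working backward:
1 = 16 − 3·5
1 = −3·53 + 10·16
1 = 10·69 − 13·53
1 = −13·1640 + 309·69
So 69·309 ≡ 1 (mod 1640).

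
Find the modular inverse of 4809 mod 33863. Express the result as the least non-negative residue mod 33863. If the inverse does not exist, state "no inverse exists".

15069

Apply the Euclidean algorithm to 33863 and 4809:
33863 = 7*4809 + 200
4809 = 24*200 + 9
200 = 22*9 + 2
9 = 4*2 + 1
2 = 2*1 + 0
Since gcd(4809, 33863) = 1, back-substitute to write 1 as a combination:
1 = 9 − 4·2
1 = −4·200 + 89·9
1 = 89·4809 − 2140·200
1 = −2140·33863 + 15069·4809
So 4809·15069 ≡ 1 (mod 33863).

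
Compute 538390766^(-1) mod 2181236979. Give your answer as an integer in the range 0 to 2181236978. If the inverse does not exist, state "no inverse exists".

gcd(2181236979, 538390766) by repeated division:
2181236979 = 4×538390766 + 27673915
538390766 = 19×27673915 + 12586381
27673915 = 2×12586381 + 2501153
12586381 = 5×2501153 + 80616
2501153 = 31×80616 + 2057
80616 = 39×2057 + 393
2057 = 5×393 + 92
393 = 4×92 + 25
92 = 3×25 + 17
25 = 1×17 + 8
17 = 2×8 + 1
8 = 8×1 + 0
The gcd is 1. Working backward:
1 = 17 − 2·8
1 = −2·25 + 3·17
1 = 3·92 − 11·25
1 = −11·393 + 47·92
1 = 47·2057 − 246·393
1 = −246·80616 + 9641·2057
1 = 9641·2501153 − 299117·80616
1 = −299117·12586381 + 1505226·2501153
1 = 1505226·27673915 − 3309569·12586381
1 = −3309569·538390766 + 64387037·27673915
1 = 64387037·2181236979 − 260857717·538390766
Thus 538390766·(-260857717) ≡ 1 (mod 2181236979); reducing, -260857717 mod 2181236979 = 1920379262.

1920379262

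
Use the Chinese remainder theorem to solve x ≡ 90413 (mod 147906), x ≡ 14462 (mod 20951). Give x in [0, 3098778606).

Write x = 90413 + 147906·k. Then 147906·k ≡ 14462 − 90413 ≡ 7853 (mod 20951).
Need 147906⁻¹ mod 20951. Extended Euclid on (20951, 1249):
20951 = 16*1249 + 967
1249 = 1*967 + 282
967 = 3*282 + 121
282 = 2*121 + 40
121 = 3*40 + 1
40 = 40*1 + 0
Back-substitute:
1 = 121 − 3·40
1 = −3·282 + 7·121
1 = 7·967 − 24·282
1 = −24·1249 + 31·967
1 = 31·20951 − 520·1249
147906⁻¹ ≡ 20431 (mod 20951), so k ≡ 20431·7853 ≡ 1885 (mod 20951).
x = 90413 + 147906·1885 = 278893223.

278893223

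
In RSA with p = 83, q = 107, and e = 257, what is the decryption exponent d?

φ(n) = (p−1)(q−1) = 82·106 = 8692.
Need d with 257·d ≡ 1 (mod 8692). Apply the extended Euclidean algorithm:
8692 = 33·257 + 211
257 = 1·211 + 46
211 = 4·46 + 27
46 = 1·27 + 19
27 = 1·19 + 8
19 = 2·8 + 3
8 = 2·3 + 2
3 = 1·2 + 1
2 = 2·1 + 0
Back-substitute:
1 = 3 − 2
1 = −8 + 3·3
1 = 3·19 − 7·8
1 = −7·27 + 10·19
1 = 10·46 − 17·27
1 = −17·211 + 78·46
1 = 78·257 − 95·211
1 = −95·8692 + 3213·257
So 257·3213 ≡ 1 (mod 8692), hence d = 3213.

3213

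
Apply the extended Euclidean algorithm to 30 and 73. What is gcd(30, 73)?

1

Repeated division:
73 = 2*30 + 13
30 = 2*13 + 4
13 = 3*4 + 1
4 = 4*1 + 0
gcd(30, 73) = 1.
Express as a combination:
1 = 13 − 3·4
1 = −3·30 + 7·13
1 = 7·73 − 17·30
So 1 = (7)·73 + (-17)·30.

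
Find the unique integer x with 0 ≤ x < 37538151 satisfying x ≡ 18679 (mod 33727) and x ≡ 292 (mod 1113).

21570232

Write x = 18679 + 33727·k. Then 33727·k ≡ 292 − 18679 ≡ 534 (mod 1113).
Need 33727⁻¹ mod 1113. Extended Euclid on (1113, 337):
1113 = 3×337 + 102
337 = 3×102 + 31
102 = 3×31 + 9
31 = 3×9 + 4
9 = 2×4 + 1
4 = 4×1 + 0
Back-substitute:
1 = 9 − 2·4
1 = −2·31 + 7·9
1 = 7·102 − 23·31
1 = −23·337 + 76·102
1 = 76·1113 − 251·337
33727⁻¹ ≡ 862 (mod 1113), so k ≡ 862·534 ≡ 639 (mod 1113).
x = 18679 + 33727·639 = 21570232.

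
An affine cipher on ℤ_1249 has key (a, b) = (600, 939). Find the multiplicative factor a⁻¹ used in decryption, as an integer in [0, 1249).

gcd(1249, 600) by repeated division:
1249 = 2×600 + 49
600 = 12×49 + 12
49 = 4×12 + 1
12 = 12×1 + 0
The gcd is 1. Working backward:
1 = 49 − 4·12
1 = −4·600 + 49·49
1 = 49·1249 − 102·600
So 600·(-102) ≡ 1 (mod 1249), and -102 ≡ 1147 (mod 1249).

1147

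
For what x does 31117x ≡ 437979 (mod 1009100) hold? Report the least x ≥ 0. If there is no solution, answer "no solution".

518687

First find gcd(31117, 1009100):
1009100 = 32×31117 + 13356
31117 = 2×13356 + 4405
13356 = 3×4405 + 141
4405 = 31×141 + 34
141 = 4×34 + 5
34 = 6×5 + 4
5 = 1×4 + 1
4 = 4×1 + 0
gcd = 1, so a unique solution mod 1009100 exists.
Back-substitute for the Bézout coefficients:
1 = 5 − 4
1 = −34 + 7·5
1 = 7·141 − 29·34
1 = −29·4405 + 906·141
1 = 906·13356 − 2747·4405
1 = −2747·31117 + 6400·13356
1 = 6400·1009100 − 207547·31117
So 31117·(-207547) ≡ 1 (mod 1009100), giving 31117⁻¹ ≡ 801553.
x ≡ 31117⁻¹·437979 ≡ 801553·437979 ≡ 518687 (mod 1009100).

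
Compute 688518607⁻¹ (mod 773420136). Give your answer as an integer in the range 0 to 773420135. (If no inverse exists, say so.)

Apply the Euclidean algorithm to 773420136 and 688518607:
773420136 = 1*688518607 + 84901529
688518607 = 8*84901529 + 9306375
84901529 = 9*9306375 + 1144154
9306375 = 8*1144154 + 153143
1144154 = 7*153143 + 72153
153143 = 2*72153 + 8837
72153 = 8*8837 + 1457
8837 = 6*1457 + 95
1457 = 15*95 + 32
95 = 2*32 + 31
32 = 1*31 + 1
31 = 31*1 + 0
Since gcd(688518607, 773420136) = 1, back-substitute to write 1 as a combination:
1 = 32 − 31
1 = −95 + 3·32
1 = 3·1457 − 46·95
1 = −46·8837 + 279·1457
1 = 279·72153 − 2278·8837
1 = −2278·153143 + 4835·72153
1 = 4835·1144154 − 36123·153143
1 = −36123·9306375 + 293819·1144154
1 = 293819·84901529 − 2680494·9306375
1 = −2680494·688518607 + 21737771·84901529
1 = 21737771·773420136 − 24418265·688518607
Hence 688518607⁻¹ ≡ -24418265 ≡ 749001871 (mod 773420136).

749001871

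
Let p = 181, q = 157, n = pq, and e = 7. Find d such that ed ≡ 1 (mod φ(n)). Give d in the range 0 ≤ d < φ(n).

φ(n) = (p−1)(q−1) = 180·156 = 28080.
Need d with 7·d ≡ 1 (mod 28080). Apply the extended Euclidean algorithm:
28080 = 4011·7 + 3
7 = 2·3 + 1
3 = 3·1 + 0
Back-substitute:
1 = 7 − 2·3
1 = −2·28080 + 8023·7
So 7·8023 ≡ 1 (mod 28080), hence d = 8023.

8023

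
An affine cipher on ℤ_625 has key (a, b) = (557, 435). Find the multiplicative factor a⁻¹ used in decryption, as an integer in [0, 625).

193

Apply the Euclidean algorithm to 625 and 557:
625 = 1·557 + 68
557 = 8·68 + 13
68 = 5·13 + 3
13 = 4·3 + 1
3 = 3·1 + 0
gcd = 1, so the inverse exists. Back-substitute:
1 = 13 − 4·3
1 = −4·68 + 21·13
1 = 21·557 − 172·68
1 = −172·625 + 193·557
So 557·193 ≡ 1 (mod 625).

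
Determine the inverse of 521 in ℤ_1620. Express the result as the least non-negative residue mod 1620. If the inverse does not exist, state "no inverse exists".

Apply the Euclidean algorithm to 1620 and 521:
1620 = 3×521 + 57
521 = 9×57 + 8
57 = 7×8 + 1
8 = 8×1 + 0
Since gcd(521, 1620) = 1, back-substitute to write 1 as a combination:
1 = 57 − 7·8
1 = −7·521 + 64·57
1 = 64·1620 − 199·521
Hence 521⁻¹ ≡ -199 ≡ 1421 (mod 1620).

1421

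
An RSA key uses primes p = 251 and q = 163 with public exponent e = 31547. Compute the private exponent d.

φ(n) = (p−1)(q−1) = 250·162 = 40500.
Need d with 31547·d ≡ 1 (mod 40500). Apply the extended Euclidean algorithm:
40500 = 1×31547 + 8953
31547 = 3×8953 + 4688
8953 = 1×4688 + 4265
4688 = 1×4265 + 423
4265 = 10×423 + 35
423 = 12×35 + 3
35 = 11×3 + 2
3 = 1×2 + 1
2 = 2×1 + 0
Back-substitute:
1 = 3 − 2
1 = −35 + 12·3
1 = 12·423 − 145·35
1 = −145·4265 + 1462·423
1 = 1462·4688 − 1607·4265
1 = −1607·8953 + 3069·4688
1 = 3069·31547 − 10814·8953
1 = −10814·40500 + 13883·31547
So 31547·13883 ≡ 1 (mod 40500), hence d = 13883.

13883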